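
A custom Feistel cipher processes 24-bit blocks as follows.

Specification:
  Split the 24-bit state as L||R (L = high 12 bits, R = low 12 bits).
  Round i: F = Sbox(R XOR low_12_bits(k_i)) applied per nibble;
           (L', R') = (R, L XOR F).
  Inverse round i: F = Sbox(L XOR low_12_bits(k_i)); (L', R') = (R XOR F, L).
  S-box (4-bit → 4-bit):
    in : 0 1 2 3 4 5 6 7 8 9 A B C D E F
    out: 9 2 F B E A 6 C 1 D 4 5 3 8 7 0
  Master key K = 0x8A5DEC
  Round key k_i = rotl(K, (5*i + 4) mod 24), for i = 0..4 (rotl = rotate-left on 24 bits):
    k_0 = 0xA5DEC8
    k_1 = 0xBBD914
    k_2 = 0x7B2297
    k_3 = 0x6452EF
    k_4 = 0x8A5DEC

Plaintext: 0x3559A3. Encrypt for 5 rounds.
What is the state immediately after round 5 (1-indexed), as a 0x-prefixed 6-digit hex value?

0x52863A

s_0 = plaintext = 0x3559A3
s_1 = Round(s_0, k_0) = 0x9A3F30
s_2 = Round(s_1, k_1) = 0xF30F5D
s_3 = Round(s_2, k_2) = 0xF5D704
s_4 = Round(s_3, k_3) = 0x704528
s_5 = Round(s_4, k_4) = 0x52863A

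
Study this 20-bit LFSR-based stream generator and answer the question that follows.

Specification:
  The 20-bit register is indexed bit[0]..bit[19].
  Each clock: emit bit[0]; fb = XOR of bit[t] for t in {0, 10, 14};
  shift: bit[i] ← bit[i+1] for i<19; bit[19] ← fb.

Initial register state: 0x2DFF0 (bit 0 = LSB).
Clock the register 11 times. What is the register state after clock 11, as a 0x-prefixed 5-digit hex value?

reg_0 = 0x2DFF0
clock 1: out=0, reg = 0x16FF8
clock 2: out=0, reg = 0x0B7FC
clock 3: out=0, reg = 0x85BFE
clock 4: out=0, reg = 0xC2DFF
clock 5: out=1, reg = 0x616FF
clock 6: out=1, reg = 0x30B7F
clock 7: out=1, reg = 0x985BF
clock 8: out=1, reg = 0x4C2DF
clock 9: out=1, reg = 0x2616F
clock 10: out=1, reg = 0x130B7
clock 11: out=1, reg = 0x8985B

0x8985B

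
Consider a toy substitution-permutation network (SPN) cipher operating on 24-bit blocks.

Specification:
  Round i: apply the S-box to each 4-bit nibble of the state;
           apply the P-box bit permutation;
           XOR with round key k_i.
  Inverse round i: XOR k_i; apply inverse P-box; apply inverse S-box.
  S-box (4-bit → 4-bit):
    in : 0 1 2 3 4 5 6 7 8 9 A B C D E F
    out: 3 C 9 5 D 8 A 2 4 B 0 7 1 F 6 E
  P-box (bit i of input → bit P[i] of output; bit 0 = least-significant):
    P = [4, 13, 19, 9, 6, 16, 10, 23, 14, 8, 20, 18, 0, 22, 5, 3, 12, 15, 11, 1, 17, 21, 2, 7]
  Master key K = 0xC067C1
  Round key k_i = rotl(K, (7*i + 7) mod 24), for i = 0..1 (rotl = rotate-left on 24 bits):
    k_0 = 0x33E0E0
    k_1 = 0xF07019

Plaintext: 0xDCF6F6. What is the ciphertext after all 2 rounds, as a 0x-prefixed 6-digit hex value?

s_0 = plaintext = 0xDCF6F6
s_1 = Round(s_0, k_0) = 0xD4D74C
s_2 = Round(s_1, k_1) = 0x126DE6

0x126DE6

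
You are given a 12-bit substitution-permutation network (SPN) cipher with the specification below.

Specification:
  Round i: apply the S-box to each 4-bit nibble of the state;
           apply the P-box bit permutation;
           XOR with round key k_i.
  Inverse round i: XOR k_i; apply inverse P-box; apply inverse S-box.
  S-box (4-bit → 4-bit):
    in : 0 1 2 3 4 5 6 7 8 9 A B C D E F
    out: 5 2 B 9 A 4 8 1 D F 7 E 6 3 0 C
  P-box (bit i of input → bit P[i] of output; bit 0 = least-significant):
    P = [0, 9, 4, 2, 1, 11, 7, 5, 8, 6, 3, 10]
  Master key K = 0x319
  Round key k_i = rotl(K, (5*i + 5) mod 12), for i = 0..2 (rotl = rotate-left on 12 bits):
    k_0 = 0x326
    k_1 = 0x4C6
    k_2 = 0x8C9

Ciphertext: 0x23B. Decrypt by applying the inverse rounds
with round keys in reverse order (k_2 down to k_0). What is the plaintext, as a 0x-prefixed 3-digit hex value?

0x1DA

s_0 = ciphertext = 0x23B
s_1 = InvRound(s_0, k_2) = 0x19C
s_2 = InvRound(s_1, k_1) = 0x975
s_3 = InvRound(s_2, k_0) = 0x1DA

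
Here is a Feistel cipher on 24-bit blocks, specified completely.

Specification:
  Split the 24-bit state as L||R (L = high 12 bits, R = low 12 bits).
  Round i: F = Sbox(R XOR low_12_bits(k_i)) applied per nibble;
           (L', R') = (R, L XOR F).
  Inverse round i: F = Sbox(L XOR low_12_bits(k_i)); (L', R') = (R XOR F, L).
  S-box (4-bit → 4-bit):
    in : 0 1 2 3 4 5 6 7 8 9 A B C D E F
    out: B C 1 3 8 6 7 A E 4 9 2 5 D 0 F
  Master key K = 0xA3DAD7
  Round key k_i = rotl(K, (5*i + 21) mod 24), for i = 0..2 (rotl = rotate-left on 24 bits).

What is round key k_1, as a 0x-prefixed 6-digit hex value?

K = 0xA3DAD7
k_0 = rotl(K, (5*0+21) mod 24) = rotl(K, 21) = 0xF47B5A
k_1 = rotl(K, (5*1+21) mod 24) = rotl(K, 2) = 0x8F6B5E

0x8F6B5E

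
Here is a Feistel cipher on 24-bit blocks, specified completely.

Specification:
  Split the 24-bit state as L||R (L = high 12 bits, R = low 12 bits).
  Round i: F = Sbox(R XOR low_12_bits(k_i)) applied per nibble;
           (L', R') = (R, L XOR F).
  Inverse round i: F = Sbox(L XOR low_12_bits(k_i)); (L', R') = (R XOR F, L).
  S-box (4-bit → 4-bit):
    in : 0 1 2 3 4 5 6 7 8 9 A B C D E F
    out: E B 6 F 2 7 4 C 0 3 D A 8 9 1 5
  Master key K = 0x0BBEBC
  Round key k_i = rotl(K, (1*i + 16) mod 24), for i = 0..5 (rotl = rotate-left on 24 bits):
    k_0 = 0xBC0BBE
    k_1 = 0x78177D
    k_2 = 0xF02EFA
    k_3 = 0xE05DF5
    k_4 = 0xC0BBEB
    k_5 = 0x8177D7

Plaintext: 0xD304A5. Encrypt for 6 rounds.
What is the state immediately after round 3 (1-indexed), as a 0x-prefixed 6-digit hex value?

s_0 = plaintext = 0xD304A5
s_1 = Round(s_0, k_0) = 0x4A588A
s_2 = Round(s_1, k_1) = 0x88A1F9
s_3 = Round(s_2, k_2) = 0x1F9D65
s_4 = Round(s_3, k_3) = 0xD65FC7
s_5 = Round(s_4, k_4) = 0xFC7F0D
s_6 = Round(s_5, k_5) = 0xF0DF5A

0x1F9D65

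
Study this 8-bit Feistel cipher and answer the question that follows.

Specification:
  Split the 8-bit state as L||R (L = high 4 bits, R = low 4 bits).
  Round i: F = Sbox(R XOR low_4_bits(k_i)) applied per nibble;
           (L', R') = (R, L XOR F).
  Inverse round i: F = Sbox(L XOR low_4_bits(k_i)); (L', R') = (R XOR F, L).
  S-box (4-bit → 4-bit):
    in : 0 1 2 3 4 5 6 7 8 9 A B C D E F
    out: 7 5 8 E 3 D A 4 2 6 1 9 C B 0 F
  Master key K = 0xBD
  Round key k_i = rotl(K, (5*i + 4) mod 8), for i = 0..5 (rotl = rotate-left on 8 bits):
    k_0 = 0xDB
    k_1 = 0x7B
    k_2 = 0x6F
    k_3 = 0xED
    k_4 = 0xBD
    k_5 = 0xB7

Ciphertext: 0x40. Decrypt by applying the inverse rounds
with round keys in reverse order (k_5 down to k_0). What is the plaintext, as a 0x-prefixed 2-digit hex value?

s_0 = ciphertext = 0x40
s_1 = InvRound(s_0, k_5) = 0xE4
s_2 = InvRound(s_1, k_4) = 0xAE
s_3 = InvRound(s_2, k_3) = 0xAA
s_4 = InvRound(s_3, k_2) = 0x7A
s_5 = InvRound(s_4, k_1) = 0x67
s_6 = InvRound(s_5, k_0) = 0xC6

0xC6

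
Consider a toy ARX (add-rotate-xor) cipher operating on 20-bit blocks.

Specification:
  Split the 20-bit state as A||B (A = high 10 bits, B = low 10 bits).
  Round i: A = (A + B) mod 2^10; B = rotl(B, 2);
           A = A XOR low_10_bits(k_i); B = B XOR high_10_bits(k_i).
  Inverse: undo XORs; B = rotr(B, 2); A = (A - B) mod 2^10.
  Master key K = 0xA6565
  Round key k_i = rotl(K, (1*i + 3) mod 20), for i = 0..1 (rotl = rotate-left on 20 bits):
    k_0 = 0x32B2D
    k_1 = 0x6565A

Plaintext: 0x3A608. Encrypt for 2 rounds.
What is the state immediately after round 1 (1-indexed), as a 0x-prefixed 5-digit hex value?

s_0 = plaintext = 0x3A608
s_1 = Round(s_0, k_0) = 0x770E8
s_2 = Round(s_1, k_1) = 0x27A35

0x770E8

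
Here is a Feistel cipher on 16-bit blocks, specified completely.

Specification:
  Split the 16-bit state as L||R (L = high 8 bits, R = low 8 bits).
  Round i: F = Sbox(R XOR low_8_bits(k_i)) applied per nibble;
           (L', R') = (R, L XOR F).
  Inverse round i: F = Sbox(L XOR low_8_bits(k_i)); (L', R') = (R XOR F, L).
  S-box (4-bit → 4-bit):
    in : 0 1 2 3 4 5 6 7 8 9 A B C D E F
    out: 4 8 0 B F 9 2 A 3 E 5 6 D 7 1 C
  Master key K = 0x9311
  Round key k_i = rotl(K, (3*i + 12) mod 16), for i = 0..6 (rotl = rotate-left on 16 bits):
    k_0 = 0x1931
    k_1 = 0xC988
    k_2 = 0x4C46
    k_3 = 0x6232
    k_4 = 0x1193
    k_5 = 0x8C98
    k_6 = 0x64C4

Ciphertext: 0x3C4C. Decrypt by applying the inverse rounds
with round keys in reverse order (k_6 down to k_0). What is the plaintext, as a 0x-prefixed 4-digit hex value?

s_0 = ciphertext = 0x3C4C
s_1 = InvRound(s_0, k_6) = 0x8F3C
s_2 = InvRound(s_1, k_5) = 0xB68F
s_3 = InvRound(s_2, k_4) = 0x86B6
s_4 = InvRound(s_3, k_3) = 0xD986
s_5 = InvRound(s_4, k_2) = 0x6AD9
s_6 = InvRound(s_5, k_1) = 0xC96A
s_7 = InvRound(s_6, k_0) = 0xA9C9

0xA9C9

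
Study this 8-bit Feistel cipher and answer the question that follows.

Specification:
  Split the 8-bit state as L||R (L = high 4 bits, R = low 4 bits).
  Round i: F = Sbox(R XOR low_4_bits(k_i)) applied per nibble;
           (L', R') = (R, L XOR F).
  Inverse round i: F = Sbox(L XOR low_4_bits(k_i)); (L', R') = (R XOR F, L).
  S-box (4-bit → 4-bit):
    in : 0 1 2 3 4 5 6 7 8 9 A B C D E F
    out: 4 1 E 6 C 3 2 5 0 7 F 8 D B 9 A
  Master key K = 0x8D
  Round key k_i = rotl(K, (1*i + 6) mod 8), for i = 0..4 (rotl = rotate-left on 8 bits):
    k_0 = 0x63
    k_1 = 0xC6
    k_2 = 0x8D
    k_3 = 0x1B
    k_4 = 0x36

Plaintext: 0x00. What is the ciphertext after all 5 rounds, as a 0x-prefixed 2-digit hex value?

0xBA

s_0 = plaintext = 0x00
s_1 = Round(s_0, k_0) = 0x06
s_2 = Round(s_1, k_1) = 0x64
s_3 = Round(s_2, k_2) = 0x41
s_4 = Round(s_3, k_3) = 0x1B
s_5 = Round(s_4, k_4) = 0xBA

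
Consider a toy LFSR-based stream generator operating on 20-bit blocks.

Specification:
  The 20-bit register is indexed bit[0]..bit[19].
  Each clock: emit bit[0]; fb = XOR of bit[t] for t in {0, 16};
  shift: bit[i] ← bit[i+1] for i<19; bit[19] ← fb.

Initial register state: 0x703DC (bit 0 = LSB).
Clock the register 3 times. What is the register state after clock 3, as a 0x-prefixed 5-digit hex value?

0x6E07B

reg_0 = 0x703DC
clock 1: out=0, reg = 0xB81EE
clock 2: out=0, reg = 0xDC0F7
clock 3: out=1, reg = 0x6E07B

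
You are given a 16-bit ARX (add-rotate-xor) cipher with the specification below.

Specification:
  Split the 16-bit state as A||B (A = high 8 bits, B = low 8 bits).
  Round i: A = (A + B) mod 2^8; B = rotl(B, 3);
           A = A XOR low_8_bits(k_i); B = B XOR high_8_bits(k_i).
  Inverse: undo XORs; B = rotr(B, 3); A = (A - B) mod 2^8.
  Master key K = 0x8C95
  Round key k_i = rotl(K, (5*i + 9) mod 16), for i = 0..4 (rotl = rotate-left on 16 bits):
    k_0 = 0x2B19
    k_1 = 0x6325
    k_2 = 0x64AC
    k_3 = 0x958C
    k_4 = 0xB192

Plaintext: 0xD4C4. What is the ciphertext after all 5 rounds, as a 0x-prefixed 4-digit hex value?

0xDC12

s_0 = plaintext = 0xD4C4
s_1 = Round(s_0, k_0) = 0x810D
s_2 = Round(s_1, k_1) = 0xAB0B
s_3 = Round(s_2, k_2) = 0x1A3C
s_4 = Round(s_3, k_3) = 0xDA74
s_5 = Round(s_4, k_4) = 0xDC12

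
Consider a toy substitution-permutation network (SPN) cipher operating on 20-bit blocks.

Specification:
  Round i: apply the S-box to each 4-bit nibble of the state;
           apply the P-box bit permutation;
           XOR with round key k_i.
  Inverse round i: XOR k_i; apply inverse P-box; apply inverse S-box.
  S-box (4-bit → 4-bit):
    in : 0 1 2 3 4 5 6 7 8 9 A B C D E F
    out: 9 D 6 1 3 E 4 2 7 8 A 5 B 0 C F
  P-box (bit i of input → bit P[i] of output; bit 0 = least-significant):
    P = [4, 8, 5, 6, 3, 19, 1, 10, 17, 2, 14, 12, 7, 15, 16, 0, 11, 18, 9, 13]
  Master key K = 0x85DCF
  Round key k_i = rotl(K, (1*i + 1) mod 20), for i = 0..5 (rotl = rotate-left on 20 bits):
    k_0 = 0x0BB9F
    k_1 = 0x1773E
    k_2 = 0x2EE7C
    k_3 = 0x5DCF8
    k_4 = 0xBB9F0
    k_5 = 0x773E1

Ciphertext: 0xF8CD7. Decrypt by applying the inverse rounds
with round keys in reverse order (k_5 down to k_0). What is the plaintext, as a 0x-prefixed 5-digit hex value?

0x4DDBD

s_0 = ciphertext = 0xF8CD7
s_1 = InvRound(s_0, k_5) = 0x17558
s_2 = InvRound(s_1, k_4) = 0x34BC6
s_3 = InvRound(s_2, k_3) = 0x27C18
s_4 = InvRound(s_3, k_2) = 0x67ADE
s_5 = InvRound(s_4, k_1) = 0x4B395
s_6 = InvRound(s_5, k_0) = 0x4DDBD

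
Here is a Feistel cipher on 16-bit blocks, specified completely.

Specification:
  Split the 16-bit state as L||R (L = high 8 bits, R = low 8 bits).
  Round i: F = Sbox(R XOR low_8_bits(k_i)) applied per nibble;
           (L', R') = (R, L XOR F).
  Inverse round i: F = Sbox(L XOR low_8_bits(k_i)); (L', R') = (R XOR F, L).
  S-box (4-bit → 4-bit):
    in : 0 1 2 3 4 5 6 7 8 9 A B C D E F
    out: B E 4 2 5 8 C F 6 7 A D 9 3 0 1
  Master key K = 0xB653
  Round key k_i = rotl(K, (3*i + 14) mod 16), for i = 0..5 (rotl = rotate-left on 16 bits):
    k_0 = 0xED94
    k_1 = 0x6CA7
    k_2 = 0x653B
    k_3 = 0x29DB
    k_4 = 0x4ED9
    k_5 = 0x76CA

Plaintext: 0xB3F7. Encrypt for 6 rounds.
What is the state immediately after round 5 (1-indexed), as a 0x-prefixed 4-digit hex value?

0x15F3

s_0 = plaintext = 0xB3F7
s_1 = Round(s_0, k_0) = 0xF771
s_2 = Round(s_1, k_1) = 0x71CB
s_3 = Round(s_2, k_2) = 0xCB6A
s_4 = Round(s_3, k_3) = 0x6A15
s_5 = Round(s_4, k_4) = 0x15F3
s_6 = Round(s_5, k_5) = 0xF332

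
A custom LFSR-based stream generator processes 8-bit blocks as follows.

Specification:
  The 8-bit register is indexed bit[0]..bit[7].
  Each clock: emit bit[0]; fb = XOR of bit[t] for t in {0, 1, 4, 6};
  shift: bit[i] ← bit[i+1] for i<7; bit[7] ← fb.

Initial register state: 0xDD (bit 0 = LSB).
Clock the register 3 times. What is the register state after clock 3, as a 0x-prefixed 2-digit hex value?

reg_0 = 0xDD
clock 1: out=1, reg = 0xEE
clock 2: out=0, reg = 0x77
clock 3: out=1, reg = 0x3B

0x3B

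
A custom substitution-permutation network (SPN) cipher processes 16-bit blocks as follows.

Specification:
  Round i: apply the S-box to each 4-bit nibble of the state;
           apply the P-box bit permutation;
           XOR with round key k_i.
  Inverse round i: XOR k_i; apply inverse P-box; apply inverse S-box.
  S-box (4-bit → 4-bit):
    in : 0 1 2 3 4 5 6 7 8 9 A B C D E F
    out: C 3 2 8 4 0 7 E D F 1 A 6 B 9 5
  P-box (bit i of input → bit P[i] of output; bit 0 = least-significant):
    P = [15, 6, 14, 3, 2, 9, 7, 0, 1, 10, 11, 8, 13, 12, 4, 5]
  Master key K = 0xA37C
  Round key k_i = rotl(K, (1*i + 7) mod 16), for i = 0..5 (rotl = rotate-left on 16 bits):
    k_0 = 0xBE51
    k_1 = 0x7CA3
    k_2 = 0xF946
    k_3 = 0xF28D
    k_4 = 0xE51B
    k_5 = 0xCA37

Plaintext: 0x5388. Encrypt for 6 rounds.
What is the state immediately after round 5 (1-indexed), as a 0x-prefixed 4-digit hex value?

0x6DD1

s_0 = plaintext = 0x5388
s_1 = Round(s_0, k_0) = 0x7FDC
s_2 = Round(s_1, k_1) = 0x26D4
s_3 = Round(s_2, k_2) = 0xA741
s_4 = Round(s_3, k_3) = 0x5F4D
s_5 = Round(s_4, k_4) = 0x6DD1
s_6 = Round(s_5, k_5) = 0x7D60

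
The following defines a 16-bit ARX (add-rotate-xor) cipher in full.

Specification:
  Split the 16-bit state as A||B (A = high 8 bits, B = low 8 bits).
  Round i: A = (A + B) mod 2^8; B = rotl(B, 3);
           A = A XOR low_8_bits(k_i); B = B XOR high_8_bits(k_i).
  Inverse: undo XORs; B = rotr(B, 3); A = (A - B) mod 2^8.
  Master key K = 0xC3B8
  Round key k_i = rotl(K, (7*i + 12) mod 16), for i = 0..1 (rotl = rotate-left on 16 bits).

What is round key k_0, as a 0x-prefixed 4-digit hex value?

K = 0xC3B8
k_0 = rotl(K, (7*0+12) mod 16) = rotl(K, 12) = 0x8C3B

0x8C3B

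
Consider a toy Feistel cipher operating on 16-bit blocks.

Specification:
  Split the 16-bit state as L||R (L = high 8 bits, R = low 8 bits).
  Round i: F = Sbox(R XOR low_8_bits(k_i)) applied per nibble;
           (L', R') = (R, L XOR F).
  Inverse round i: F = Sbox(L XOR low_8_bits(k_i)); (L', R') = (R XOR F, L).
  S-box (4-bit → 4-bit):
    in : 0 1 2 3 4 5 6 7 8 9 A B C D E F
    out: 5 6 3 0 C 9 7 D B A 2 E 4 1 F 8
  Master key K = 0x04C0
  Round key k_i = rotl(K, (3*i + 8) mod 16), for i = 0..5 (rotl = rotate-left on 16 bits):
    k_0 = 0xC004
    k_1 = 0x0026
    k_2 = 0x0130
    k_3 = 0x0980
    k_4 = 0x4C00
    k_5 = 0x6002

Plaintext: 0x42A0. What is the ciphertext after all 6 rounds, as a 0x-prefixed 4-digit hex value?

s_0 = plaintext = 0x42A0
s_1 = Round(s_0, k_0) = 0xA06E
s_2 = Round(s_1, k_1) = 0x6E6B
s_3 = Round(s_2, k_2) = 0x6BF0
s_4 = Round(s_3, k_3) = 0xF0BE
s_5 = Round(s_4, k_4) = 0xBE1F
s_6 = Round(s_5, k_5) = 0x1FDF

0x1FDF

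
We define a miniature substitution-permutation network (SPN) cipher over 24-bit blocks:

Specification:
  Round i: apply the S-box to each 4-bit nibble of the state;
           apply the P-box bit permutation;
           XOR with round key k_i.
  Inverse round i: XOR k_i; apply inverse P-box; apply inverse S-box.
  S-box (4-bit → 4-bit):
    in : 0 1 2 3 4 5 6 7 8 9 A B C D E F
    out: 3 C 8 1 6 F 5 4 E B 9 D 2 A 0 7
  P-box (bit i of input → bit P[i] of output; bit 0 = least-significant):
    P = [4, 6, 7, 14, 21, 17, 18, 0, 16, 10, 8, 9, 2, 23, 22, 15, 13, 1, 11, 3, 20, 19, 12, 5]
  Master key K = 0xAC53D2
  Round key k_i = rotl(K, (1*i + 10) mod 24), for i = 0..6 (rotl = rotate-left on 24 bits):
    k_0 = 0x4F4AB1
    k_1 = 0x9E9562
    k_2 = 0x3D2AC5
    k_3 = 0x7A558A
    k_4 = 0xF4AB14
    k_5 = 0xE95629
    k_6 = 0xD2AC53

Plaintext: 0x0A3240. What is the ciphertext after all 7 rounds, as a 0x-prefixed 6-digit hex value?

0x0B3291

s_0 = plaintext = 0x0A3240
s_1 = Round(s_0, k_0) = 0x5168ED
s_2 = Round(s_1, k_1) = 0xC6CA0E
s_3 = Round(s_2, k_2) = 0x9600C5
s_4 = Round(s_3, k_3) = 0xE1397E
s_5 = Round(s_4, k_4) = 0xF1A518
s_6 = Round(s_5, k_5) = 0xF489E4
s_7 = Round(s_6, k_6) = 0x0B3291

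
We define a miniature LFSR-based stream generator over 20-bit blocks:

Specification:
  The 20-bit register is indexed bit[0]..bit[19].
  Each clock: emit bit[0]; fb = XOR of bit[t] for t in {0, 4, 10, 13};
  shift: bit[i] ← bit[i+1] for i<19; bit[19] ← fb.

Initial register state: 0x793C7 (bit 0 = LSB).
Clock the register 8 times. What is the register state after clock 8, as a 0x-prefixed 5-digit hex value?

0xA3793

reg_0 = 0x793C7
clock 1: out=1, reg = 0xBC9E3
clock 2: out=1, reg = 0xDE4F1
clock 3: out=1, reg = 0x6F278
clock 4: out=0, reg = 0x3793C
clock 5: out=0, reg = 0x1BC9E
clock 6: out=0, reg = 0x8DE4F
clock 7: out=1, reg = 0x46F27
clock 8: out=1, reg = 0xA3793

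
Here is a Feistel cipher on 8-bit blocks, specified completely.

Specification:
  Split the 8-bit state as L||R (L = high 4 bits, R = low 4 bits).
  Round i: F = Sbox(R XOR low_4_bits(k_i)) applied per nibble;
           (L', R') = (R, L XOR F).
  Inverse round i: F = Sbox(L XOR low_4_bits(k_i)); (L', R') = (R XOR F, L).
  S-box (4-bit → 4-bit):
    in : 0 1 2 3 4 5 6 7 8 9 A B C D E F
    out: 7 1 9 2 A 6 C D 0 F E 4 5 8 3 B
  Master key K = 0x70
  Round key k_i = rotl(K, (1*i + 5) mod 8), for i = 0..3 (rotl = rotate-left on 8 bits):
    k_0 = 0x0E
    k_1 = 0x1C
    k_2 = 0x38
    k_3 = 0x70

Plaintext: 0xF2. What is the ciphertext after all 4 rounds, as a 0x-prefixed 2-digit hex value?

0x62

s_0 = plaintext = 0xF2
s_1 = Round(s_0, k_0) = 0x2A
s_2 = Round(s_1, k_1) = 0xAE
s_3 = Round(s_2, k_2) = 0xE6
s_4 = Round(s_3, k_3) = 0x62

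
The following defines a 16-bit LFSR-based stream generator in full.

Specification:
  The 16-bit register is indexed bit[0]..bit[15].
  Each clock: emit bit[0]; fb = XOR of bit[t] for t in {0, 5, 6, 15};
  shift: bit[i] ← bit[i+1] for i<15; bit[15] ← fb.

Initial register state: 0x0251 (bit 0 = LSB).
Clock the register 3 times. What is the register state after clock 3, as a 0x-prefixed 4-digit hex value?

0xC04A

reg_0 = 0x0251
clock 1: out=1, reg = 0x0128
clock 2: out=0, reg = 0x8094
clock 3: out=0, reg = 0xC04A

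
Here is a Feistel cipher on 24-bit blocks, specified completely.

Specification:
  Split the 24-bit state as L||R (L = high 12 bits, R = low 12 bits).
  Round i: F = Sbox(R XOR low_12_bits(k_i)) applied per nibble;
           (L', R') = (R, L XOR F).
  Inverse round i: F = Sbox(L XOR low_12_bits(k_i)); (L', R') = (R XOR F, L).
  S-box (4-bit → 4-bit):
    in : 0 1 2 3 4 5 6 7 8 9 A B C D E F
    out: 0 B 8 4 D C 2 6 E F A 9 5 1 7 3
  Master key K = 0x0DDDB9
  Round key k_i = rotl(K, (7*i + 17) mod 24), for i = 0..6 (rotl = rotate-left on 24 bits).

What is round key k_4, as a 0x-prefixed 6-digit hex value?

K = 0x0DDDB9
k_0 = rotl(K, (7*0+17) mod 24) = rotl(K, 17) = 0x721BBB
k_1 = rotl(K, (7*1+17) mod 24) = rotl(K, 0) = 0x0DDDB9
k_2 = rotl(K, (7*2+17) mod 24) = rotl(K, 7) = 0xEEDC86
k_3 = rotl(K, (7*3+17) mod 24) = rotl(K, 14) = 0x6E4377
k_4 = rotl(K, (7*4+17) mod 24) = rotl(K, 21) = 0x21BBB7

0x21BBB7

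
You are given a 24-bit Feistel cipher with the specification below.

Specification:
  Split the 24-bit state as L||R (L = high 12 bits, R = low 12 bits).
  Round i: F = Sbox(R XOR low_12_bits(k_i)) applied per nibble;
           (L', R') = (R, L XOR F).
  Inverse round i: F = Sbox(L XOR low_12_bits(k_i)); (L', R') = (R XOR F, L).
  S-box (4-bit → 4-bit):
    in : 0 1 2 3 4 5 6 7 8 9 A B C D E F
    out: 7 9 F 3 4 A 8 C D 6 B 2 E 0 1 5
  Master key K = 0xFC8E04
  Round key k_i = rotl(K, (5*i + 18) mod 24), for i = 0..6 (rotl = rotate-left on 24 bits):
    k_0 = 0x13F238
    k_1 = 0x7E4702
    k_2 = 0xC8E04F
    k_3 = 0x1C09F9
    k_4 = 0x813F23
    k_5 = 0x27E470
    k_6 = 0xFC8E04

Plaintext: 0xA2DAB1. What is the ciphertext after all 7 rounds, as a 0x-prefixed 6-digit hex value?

s_0 = plaintext = 0xA2DAB1
s_1 = Round(s_0, k_0) = 0xAB17FB
s_2 = Round(s_1, k_1) = 0x7FBDE7
s_3 = Round(s_2, k_2) = 0xDE7746
s_4 = Round(s_3, k_3) = 0x746CC2
s_5 = Round(s_4, k_4) = 0xCC245F
s_6 = Round(s_5, k_5) = 0x45FB37
s_7 = Round(s_6, k_6) = 0xB37E6C

0xB37E6C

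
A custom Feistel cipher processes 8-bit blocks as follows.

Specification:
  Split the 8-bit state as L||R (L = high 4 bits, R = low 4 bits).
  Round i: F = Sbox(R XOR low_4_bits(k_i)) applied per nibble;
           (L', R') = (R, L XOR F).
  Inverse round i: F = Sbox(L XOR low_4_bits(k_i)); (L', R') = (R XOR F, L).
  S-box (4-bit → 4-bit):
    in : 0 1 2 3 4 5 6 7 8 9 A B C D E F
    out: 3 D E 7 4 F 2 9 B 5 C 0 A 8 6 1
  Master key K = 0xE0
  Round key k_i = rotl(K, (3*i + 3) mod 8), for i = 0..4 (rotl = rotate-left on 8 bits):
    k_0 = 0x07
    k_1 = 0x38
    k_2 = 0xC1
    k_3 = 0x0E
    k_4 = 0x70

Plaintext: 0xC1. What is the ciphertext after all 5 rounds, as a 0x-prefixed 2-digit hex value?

0x5F

s_0 = plaintext = 0xC1
s_1 = Round(s_0, k_0) = 0x1E
s_2 = Round(s_1, k_1) = 0xE3
s_3 = Round(s_2, k_2) = 0x30
s_4 = Round(s_3, k_3) = 0x05
s_5 = Round(s_4, k_4) = 0x5F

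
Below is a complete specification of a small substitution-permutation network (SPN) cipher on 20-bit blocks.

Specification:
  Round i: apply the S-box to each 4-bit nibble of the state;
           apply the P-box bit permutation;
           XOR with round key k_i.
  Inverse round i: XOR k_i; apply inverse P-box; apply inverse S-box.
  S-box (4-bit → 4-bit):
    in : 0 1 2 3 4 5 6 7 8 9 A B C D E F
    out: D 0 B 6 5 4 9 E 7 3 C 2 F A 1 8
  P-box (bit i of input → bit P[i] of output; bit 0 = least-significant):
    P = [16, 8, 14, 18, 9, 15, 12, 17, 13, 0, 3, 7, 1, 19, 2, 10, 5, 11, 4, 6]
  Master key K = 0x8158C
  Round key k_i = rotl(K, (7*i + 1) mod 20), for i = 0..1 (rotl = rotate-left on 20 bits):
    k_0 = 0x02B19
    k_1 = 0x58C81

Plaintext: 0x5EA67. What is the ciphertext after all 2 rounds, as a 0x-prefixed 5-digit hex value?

0x57BEA

s_0 = plaintext = 0x5EA67
s_1 = Round(s_0, k_0) = 0x66883
s_2 = Round(s_1, k_1) = 0x57BEA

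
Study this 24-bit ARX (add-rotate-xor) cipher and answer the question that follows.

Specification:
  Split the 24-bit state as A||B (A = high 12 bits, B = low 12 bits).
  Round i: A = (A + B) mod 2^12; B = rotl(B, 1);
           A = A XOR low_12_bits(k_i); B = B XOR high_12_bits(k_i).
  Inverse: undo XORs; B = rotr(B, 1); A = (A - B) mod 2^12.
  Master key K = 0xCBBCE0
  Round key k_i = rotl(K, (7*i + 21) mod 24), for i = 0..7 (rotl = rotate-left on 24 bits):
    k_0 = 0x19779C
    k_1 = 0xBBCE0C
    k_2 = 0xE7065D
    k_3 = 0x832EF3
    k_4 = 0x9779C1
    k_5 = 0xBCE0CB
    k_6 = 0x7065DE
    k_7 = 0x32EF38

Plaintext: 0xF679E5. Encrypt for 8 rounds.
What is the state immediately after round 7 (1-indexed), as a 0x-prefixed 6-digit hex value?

0xCBE341

s_0 = plaintext = 0xF679E5
s_1 = Round(s_0, k_0) = 0xED025C
s_2 = Round(s_1, k_1) = 0xF20F04
s_3 = Round(s_2, k_2) = 0x879079
s_4 = Round(s_3, k_3) = 0x6018C0
s_5 = Round(s_4, k_4) = 0x7008F6
s_6 = Round(s_5, k_5) = 0xF3DA23
s_7 = Round(s_6, k_6) = 0xCBE341
s_8 = Round(s_7, k_7) = 0x0C75AC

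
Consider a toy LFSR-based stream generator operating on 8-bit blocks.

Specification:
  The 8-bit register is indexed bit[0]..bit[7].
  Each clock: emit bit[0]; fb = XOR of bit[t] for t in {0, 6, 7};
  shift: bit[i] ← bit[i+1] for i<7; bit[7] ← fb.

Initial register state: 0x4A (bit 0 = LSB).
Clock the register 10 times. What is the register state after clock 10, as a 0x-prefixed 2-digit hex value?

0x1D

reg_0 = 0x4A
clock 1: out=0, reg = 0xA5
clock 2: out=1, reg = 0x52
clock 3: out=0, reg = 0xA9
clock 4: out=1, reg = 0x54
clock 5: out=0, reg = 0xAA
clock 6: out=0, reg = 0xD5
clock 7: out=1, reg = 0xEA
clock 8: out=0, reg = 0x75
clock 9: out=1, reg = 0x3A
clock 10: out=0, reg = 0x1D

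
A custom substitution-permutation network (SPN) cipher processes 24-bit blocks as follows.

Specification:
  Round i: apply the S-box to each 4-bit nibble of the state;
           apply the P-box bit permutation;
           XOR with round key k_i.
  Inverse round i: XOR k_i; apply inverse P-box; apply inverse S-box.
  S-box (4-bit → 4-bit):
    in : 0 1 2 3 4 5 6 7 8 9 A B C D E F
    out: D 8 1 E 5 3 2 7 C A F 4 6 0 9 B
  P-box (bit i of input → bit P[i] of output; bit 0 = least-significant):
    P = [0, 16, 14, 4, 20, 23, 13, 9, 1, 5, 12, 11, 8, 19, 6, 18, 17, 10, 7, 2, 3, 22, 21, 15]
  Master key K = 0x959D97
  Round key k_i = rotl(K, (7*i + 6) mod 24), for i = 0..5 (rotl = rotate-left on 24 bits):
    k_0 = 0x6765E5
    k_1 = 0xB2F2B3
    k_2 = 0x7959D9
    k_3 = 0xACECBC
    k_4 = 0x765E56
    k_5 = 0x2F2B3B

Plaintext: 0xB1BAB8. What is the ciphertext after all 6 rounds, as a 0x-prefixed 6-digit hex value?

0xC3F9C0

s_0 = plaintext = 0xB1BAB8
s_1 = Round(s_0, k_0) = 0x471D93
s_2 = Round(s_1, k_1) = 0x15B42B
s_3 = Round(s_2, k_2) = 0x6B8D9B
s_4 = Round(s_3, k_3) = 0x68AE7C
s_5 = Round(s_4, k_4) = 0xAB3790
s_6 = Round(s_5, k_5) = 0xC3F9C0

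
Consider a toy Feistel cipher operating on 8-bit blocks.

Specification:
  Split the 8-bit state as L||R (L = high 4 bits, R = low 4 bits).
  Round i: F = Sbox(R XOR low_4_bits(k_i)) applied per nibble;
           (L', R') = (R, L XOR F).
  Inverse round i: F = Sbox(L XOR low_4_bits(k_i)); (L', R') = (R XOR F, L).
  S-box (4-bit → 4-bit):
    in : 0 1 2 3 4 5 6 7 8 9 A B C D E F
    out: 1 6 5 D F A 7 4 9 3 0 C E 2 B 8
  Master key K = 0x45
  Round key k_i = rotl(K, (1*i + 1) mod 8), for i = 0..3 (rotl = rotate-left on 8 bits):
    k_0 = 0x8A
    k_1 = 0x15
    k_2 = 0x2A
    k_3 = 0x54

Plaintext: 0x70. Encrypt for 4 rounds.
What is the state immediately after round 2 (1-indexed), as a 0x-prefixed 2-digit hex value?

s_0 = plaintext = 0x70
s_1 = Round(s_0, k_0) = 0x07
s_2 = Round(s_1, k_1) = 0x75
s_3 = Round(s_2, k_2) = 0x5F
s_4 = Round(s_3, k_3) = 0xF9

0x75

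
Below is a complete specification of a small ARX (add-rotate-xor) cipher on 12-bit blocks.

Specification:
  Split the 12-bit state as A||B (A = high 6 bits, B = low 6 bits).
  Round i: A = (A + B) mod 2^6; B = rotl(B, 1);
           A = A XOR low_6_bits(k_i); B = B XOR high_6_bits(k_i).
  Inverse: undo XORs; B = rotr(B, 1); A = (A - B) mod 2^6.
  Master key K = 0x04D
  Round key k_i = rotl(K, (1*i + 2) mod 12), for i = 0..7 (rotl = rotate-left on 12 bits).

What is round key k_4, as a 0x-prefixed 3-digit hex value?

0x341

K = 0x04D
k_0 = rotl(K, (1*0+2) mod 12) = rotl(K, 2) = 0x134
k_1 = rotl(K, (1*1+2) mod 12) = rotl(K, 3) = 0x268
k_2 = rotl(K, (1*2+2) mod 12) = rotl(K, 4) = 0x4D0
k_3 = rotl(K, (1*3+2) mod 12) = rotl(K, 5) = 0x9A0
k_4 = rotl(K, (1*4+2) mod 12) = rotl(K, 6) = 0x341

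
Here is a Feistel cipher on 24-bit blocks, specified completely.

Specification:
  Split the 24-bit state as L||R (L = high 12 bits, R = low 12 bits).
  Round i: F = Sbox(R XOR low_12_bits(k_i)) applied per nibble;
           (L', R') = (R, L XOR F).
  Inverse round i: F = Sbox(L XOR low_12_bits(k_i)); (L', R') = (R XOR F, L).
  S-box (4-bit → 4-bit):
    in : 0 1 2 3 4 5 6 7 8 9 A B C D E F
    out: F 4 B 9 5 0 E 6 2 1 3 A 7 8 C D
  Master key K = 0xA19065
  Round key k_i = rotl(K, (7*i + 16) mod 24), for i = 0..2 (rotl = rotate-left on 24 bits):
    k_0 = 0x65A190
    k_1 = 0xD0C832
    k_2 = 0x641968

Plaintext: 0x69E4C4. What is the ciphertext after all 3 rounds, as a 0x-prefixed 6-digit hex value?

s_0 = plaintext = 0x69E4C4
s_1 = Round(s_0, k_0) = 0x4C469B
s_2 = Round(s_1, k_1) = 0x69B8F5
s_3 = Round(s_2, k_2) = 0x8F5283

0x8F5283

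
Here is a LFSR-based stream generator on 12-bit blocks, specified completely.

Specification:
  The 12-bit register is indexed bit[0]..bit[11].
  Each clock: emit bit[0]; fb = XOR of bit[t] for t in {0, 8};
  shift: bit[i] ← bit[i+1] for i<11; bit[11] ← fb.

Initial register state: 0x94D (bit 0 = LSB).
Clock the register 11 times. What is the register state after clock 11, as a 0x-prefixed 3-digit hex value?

0x209

reg_0 = 0x94D
clock 1: out=1, reg = 0x4A6
clock 2: out=0, reg = 0x253
clock 3: out=1, reg = 0x929
clock 4: out=1, reg = 0x494
clock 5: out=0, reg = 0x24A
clock 6: out=0, reg = 0x125
clock 7: out=1, reg = 0x092
clock 8: out=0, reg = 0x049
clock 9: out=1, reg = 0x824
clock 10: out=0, reg = 0x412
clock 11: out=0, reg = 0x209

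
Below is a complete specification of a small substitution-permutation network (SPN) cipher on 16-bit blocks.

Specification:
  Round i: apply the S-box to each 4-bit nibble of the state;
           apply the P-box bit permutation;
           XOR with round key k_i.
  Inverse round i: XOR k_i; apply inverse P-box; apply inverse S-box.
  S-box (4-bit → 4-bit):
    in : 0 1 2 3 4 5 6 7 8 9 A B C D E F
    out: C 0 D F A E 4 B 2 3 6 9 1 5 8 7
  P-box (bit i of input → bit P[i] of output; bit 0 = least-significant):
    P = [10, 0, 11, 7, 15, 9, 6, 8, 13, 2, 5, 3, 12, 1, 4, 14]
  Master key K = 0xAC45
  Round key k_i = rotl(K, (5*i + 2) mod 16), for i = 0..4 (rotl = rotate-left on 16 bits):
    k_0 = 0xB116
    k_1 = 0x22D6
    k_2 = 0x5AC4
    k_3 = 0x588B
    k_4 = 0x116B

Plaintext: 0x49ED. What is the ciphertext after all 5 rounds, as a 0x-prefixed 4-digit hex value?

s_0 = plaintext = 0x49ED
s_1 = Round(s_0, k_0) = 0xDC10
s_2 = Round(s_1, k_1) = 0x1A46
s_3 = Round(s_2, k_2) = 0x51E0
s_4 = Round(s_3, k_3) = 0x1119
s_5 = Round(s_4, k_4) = 0x156A

0x156A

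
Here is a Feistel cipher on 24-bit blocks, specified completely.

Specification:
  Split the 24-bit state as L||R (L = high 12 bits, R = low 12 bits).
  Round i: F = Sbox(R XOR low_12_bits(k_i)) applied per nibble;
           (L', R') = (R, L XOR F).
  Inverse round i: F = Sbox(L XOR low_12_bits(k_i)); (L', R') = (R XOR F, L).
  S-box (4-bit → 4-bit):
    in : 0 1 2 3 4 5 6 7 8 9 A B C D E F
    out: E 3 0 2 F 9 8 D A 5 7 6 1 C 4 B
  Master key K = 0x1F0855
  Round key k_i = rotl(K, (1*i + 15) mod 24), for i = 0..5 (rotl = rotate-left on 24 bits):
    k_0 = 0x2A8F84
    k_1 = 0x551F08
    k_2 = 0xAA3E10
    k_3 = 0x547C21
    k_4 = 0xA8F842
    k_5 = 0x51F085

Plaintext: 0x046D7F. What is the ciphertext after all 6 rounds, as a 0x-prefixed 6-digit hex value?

s_0 = plaintext = 0x046D7F
s_1 = Round(s_0, k_0) = 0xD7F0F0
s_2 = Round(s_1, k_1) = 0x0F06C5
s_3 = Round(s_2, k_2) = 0x6C5A39
s_4 = Round(s_3, k_3) = 0xA39EFF
s_5 = Round(s_4, k_4) = 0xEFF255
s_6 = Round(s_5, k_5) = 0x255E31

0x255E31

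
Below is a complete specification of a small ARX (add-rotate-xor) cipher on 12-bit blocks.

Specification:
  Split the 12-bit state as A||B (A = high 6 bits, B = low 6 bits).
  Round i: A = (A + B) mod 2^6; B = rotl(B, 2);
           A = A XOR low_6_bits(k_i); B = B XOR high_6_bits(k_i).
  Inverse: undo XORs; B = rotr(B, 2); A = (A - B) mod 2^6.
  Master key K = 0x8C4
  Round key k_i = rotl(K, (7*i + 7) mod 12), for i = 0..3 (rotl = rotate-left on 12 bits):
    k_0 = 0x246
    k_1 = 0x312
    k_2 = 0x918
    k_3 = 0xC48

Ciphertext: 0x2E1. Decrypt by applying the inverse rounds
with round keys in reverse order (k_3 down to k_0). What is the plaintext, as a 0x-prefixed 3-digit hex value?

0x202

s_0 = ciphertext = 0x2E1
s_1 = InvRound(s_0, k_3) = 0xFC4
s_2 = InvRound(s_1, k_2) = 0x7C8
s_3 = InvRound(s_2, k_1) = 0x301
s_4 = InvRound(s_3, k_0) = 0x202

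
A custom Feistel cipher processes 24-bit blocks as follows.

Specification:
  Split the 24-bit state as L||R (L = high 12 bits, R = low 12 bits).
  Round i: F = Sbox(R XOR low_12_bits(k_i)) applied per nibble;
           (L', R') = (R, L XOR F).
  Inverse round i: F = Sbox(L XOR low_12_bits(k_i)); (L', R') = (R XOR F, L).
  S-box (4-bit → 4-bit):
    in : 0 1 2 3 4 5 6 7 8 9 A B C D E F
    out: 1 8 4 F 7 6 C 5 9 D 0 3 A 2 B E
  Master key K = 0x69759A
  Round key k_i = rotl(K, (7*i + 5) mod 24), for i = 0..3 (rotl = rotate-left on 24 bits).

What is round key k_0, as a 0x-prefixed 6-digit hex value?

0x2EB34D

K = 0x69759A
k_0 = rotl(K, (7*0+5) mod 24) = rotl(K, 5) = 0x2EB34D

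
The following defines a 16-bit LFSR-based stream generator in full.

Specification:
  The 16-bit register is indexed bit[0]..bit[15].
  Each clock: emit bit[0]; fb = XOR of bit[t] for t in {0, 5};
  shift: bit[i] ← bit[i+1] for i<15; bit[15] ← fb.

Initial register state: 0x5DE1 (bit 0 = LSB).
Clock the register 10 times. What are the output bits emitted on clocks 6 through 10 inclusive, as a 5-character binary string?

reg_0 = 0x5DE1
clock 1: out=1, reg = 0x2EF0
clock 2: out=0, reg = 0x9778
clock 3: out=0, reg = 0xCBBC
clock 4: out=0, reg = 0xE5DE
clock 5: out=0, reg = 0x72EF
clock 6: out=1, reg = 0x3977
clock 7: out=1, reg = 0x1CBB
clock 8: out=1, reg = 0x0E5D
clock 9: out=1, reg = 0x872E
clock 10: out=0, reg = 0xC397

11110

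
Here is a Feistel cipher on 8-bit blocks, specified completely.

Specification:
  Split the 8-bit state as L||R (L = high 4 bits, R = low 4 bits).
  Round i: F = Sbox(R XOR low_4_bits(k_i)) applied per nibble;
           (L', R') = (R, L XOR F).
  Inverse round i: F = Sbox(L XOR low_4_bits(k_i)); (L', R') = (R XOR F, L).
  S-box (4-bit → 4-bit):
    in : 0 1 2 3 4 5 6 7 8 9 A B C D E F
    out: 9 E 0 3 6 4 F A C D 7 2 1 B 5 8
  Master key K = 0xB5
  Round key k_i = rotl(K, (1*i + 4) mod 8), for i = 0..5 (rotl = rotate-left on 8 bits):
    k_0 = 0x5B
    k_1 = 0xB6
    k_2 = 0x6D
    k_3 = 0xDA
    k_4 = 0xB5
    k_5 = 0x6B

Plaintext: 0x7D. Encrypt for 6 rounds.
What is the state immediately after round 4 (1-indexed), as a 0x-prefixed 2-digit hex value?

s_0 = plaintext = 0x7D
s_1 = Round(s_0, k_0) = 0xD8
s_2 = Round(s_1, k_1) = 0x88
s_3 = Round(s_2, k_2) = 0x8C
s_4 = Round(s_3, k_3) = 0xC7
s_5 = Round(s_4, k_4) = 0x7C
s_6 = Round(s_5, k_5) = 0xCD

0xC7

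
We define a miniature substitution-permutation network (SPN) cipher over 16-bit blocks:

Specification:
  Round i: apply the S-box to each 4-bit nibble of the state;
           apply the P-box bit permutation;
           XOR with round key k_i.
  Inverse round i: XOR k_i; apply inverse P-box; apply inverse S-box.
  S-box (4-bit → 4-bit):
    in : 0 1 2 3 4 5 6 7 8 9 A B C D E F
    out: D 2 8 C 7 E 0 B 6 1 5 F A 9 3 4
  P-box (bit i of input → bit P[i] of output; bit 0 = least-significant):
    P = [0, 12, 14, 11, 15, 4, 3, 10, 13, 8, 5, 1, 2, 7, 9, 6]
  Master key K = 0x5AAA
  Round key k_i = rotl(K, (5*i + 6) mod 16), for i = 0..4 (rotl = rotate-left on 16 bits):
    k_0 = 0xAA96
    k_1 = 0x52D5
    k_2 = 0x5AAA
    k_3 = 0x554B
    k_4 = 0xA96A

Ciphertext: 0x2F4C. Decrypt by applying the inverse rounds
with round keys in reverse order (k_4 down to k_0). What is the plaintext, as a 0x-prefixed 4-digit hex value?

s_0 = ciphertext = 0x2F4C
s_1 = InvRound(s_0, k_4) = 0xA3D6
s_2 = InvRound(s_1, k_3) = 0x49B4
s_3 = InvRound(s_2, k_2) = 0xAC81
s_4 = InvRound(s_3, k_1) = 0x0975
s_5 = InvRound(s_4, k_0) = 0x5B99

0x5B99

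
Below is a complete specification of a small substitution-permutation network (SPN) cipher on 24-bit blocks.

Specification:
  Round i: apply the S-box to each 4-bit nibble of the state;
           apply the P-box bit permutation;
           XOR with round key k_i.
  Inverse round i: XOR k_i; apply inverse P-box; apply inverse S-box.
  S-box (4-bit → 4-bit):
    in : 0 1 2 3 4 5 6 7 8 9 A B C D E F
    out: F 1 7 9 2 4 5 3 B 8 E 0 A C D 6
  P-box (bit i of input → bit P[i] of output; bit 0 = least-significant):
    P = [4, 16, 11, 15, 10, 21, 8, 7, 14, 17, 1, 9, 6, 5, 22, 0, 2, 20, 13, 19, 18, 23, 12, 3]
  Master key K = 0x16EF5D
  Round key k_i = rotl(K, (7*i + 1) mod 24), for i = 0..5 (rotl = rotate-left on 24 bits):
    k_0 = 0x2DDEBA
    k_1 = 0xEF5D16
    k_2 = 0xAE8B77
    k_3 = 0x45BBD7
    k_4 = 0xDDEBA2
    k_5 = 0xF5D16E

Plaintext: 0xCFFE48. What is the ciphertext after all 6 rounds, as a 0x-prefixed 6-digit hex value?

s_0 = plaintext = 0xCFFE48
s_1 = Round(s_0, k_0) = 0xDC3C80
s_2 = Round(s_1, k_1) = 0xD4C3CF
s_3 = Round(s_2, k_2) = 0x9FD1DE
s_4 = Round(s_3, k_3) = 0x15524E
s_5 = Round(s_4, k_4) = 0xBB03B0
s_6 = Round(s_5, k_5) = 0xB41B1F

0xB41B1F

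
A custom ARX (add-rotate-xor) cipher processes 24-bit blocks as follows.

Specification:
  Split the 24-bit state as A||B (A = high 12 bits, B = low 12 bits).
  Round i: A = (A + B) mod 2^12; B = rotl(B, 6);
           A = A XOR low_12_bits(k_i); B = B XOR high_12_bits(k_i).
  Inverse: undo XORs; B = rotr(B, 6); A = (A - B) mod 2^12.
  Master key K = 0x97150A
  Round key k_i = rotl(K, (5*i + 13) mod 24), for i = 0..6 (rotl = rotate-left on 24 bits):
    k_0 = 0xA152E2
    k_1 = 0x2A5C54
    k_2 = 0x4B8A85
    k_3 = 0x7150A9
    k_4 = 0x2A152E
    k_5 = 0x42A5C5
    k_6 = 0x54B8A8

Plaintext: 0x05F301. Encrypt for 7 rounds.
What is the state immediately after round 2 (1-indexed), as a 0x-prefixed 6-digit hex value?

0x78F4CC

s_0 = plaintext = 0x05F301
s_1 = Round(s_0, k_0) = 0x182A59
s_2 = Round(s_1, k_1) = 0x78F4CC
s_3 = Round(s_2, k_2) = 0x6DE7AB
s_4 = Round(s_3, k_3) = 0xE20DCB
s_5 = Round(s_4, k_4) = 0xEC5056
s_6 = Round(s_5, k_5) = 0xADE1AB
s_7 = Round(s_6, k_6) = 0x421F8D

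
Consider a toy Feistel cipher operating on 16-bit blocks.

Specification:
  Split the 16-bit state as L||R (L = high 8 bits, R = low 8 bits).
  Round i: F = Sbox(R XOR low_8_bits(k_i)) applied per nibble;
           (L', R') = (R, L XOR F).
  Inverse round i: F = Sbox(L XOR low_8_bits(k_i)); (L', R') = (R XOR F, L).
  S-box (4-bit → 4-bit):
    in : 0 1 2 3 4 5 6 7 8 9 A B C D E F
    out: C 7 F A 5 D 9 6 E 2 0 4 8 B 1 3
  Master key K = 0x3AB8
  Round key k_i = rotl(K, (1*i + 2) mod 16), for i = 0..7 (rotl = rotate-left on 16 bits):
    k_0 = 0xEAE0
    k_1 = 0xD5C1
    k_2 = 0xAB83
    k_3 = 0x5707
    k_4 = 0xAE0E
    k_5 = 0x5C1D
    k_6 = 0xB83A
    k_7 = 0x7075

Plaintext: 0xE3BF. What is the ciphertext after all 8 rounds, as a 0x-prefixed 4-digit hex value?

0x5F45

s_0 = plaintext = 0xE3BF
s_1 = Round(s_0, k_0) = 0xBF30
s_2 = Round(s_1, k_1) = 0x3088
s_3 = Round(s_2, k_2) = 0x88F4
s_4 = Round(s_3, k_3) = 0xF4B2
s_5 = Round(s_4, k_4) = 0xB2BC
s_6 = Round(s_5, k_5) = 0xBCB5
s_7 = Round(s_6, k_6) = 0xB55F
s_8 = Round(s_7, k_7) = 0x5F45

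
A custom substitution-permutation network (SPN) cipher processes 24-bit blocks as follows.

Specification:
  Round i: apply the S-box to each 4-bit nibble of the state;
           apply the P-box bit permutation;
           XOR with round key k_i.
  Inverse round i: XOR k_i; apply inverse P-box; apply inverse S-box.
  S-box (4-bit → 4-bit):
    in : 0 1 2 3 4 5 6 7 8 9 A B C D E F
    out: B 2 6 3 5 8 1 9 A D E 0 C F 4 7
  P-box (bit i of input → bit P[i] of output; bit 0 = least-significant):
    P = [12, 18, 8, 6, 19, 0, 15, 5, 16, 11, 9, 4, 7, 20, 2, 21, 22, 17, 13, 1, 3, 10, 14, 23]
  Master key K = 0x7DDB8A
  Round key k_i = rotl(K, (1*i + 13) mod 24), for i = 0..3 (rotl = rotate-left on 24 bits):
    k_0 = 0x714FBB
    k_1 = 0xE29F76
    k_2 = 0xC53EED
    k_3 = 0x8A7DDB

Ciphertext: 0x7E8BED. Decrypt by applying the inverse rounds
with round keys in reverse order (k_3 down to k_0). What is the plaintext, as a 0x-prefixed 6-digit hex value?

0x58A87E

s_0 = ciphertext = 0x7E8BED
s_1 = InvRound(s_0, k_3) = 0xA9ACC3
s_2 = InvRound(s_1, k_2) = 0x67CE93
s_3 = InvRound(s_2, k_1) = 0xCB468D
s_4 = InvRound(s_3, k_0) = 0x58A87E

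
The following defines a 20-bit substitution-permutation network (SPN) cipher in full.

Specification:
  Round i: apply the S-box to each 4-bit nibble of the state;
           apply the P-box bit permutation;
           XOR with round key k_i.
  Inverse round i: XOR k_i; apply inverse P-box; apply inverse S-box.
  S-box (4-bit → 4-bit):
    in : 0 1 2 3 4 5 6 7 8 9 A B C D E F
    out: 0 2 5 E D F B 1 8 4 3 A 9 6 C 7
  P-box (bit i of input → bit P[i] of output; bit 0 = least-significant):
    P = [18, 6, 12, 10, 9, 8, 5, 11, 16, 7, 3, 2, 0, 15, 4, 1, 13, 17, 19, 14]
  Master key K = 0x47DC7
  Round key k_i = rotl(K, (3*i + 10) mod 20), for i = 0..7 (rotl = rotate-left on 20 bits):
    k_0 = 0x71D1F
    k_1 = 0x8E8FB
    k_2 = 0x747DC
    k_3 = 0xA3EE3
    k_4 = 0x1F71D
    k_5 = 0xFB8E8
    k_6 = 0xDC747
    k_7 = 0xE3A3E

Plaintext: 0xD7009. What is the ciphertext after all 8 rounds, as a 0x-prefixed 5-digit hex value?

s_0 = plaintext = 0xD7009
s_1 = Round(s_0, k_0) = 0xD0D1E
s_2 = Round(s_1, k_1) = 0x2FD73
s_3 = Round(s_2, k_2) = 0xFF105
s_4 = Round(s_3, k_3) = 0x48A32
s_5 = Round(s_4, k_4) = 0xC8EBF
s_6 = Round(s_5, k_5) = 0xBC1A6
s_7 = Round(s_6, k_6) = 0xB8084
s_8 = Round(s_7, k_7) = 0x8663C

0x8663C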